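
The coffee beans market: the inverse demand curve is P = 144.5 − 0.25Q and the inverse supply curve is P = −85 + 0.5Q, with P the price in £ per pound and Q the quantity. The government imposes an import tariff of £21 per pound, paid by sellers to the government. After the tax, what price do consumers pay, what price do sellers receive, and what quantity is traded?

Rewrite in direct form: Qd = 578 − 4P and Qs = 2P + 170.
Before the tax: set 578 − 4P = 2P + 170 → P* = £68, Q* = 306.
With the tax collected from sellers, supply shifts: Qs = 2(P − 21) + 170.
New equilibrium: consumers pay £75, sellers receive £54, Q = 278. (Wedge: Pb − Ps = 21.)
The less price-elastic side of the market bears the larger share of a per-unit tax.

Consumers pay £75; sellers receive £54; quantity = 278.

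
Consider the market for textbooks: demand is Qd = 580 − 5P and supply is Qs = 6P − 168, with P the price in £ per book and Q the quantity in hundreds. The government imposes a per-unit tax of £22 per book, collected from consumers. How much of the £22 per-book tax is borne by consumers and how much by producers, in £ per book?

Consumers bear £12 per book; producers bear £10 per book.

Before the tax: set 580 − 5P = 6P − 168 → P* = £68, Q* = 240.
With the tax collected from consumers, demand (in seller-price terms) shifts: Qd = 580 − 5(P + 22).
Solving gives Q = 180 with consumers paying £80 and producers receiving £58 (the £22 wedge).
Burden on consumers: £12; on producers: £10. (They sum to £22.)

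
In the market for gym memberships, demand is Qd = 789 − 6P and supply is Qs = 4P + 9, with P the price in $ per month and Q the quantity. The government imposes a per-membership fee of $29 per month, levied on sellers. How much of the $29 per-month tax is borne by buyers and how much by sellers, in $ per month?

Without the tax, 789 − 6P = 4P + 9 gives 10P = 780, so P* = $78 and Q* = 321.
With the tax collected from sellers, supply shifts: Qs = 4(P − 29) + 9.
New equilibrium: buyers pay $89.6, sellers receive $60.6, Q = 251.4. (Wedge: Pb − Ps = 29.)
Burden on buyers: $11.6; on sellers: $17.4. (They sum to $29.)
The less price-elastic side of the market bears the larger share of a per-unit tax.

Buyers bear $11.6 per month; sellers bear $17.4 per month.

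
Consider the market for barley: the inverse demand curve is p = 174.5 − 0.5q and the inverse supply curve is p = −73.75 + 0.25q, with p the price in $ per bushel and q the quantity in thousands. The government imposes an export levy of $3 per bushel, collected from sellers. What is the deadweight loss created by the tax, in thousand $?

Inverting to q(p) form: qd = 349 − 2p; qs = 4p + 295.
Without the tax, 349 − 2p = 4p + 295 gives 6p = 54, so p* = $9 and q* = 331.
With the tax collected from sellers, supply shifts: qs = 4(p − 3) + 295.
New equilibrium: buyers pay $11, sellers receive $8, q = 327. (Wedge: pb − ps = 3.)
Quantity falls by |ΔQ| = |331 − 327| = 4.
DWL = ½ · t · |ΔQ| = ½ · 3 · 4 = $6.

Deadweight loss = $6 thousand.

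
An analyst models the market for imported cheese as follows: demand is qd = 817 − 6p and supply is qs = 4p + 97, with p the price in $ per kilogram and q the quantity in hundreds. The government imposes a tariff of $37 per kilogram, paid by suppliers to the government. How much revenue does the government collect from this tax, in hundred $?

Tax revenue = $10959.4 hundred.

Before the tax: set 817 − 6p = 4p + 97 → p* = $72, q* = 385.
With the tax collected from suppliers, supply shifts: qs = 4(p − 37) + 97.
Solving gives q = 296.2 with consumers paying $86.8 and suppliers receiving $49.8 (the $37 wedge).
Revenue = t · Q = 37 · 296.2 = $10959.4.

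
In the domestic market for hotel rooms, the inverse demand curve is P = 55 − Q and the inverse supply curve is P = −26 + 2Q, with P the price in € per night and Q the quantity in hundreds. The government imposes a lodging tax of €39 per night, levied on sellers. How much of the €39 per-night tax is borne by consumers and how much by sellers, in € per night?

Consumers bear €13 per night; sellers bear €26 per night.

Inverting to Q(P) form: Qd = 55 − P; Qs = 0.5P + 13.
Without the tax, 55 − P = 0.5P + 13 gives 1.5P = 42, so P* = €28 and Q* = 27.
With the tax collected from sellers, supply shifts: Qs = 0.5(P − 39) + 13.
New equilibrium: consumers pay €41, sellers receive €2, Q = 14. (Wedge: Pb − Ps = 39.)
Burden on consumers: €13; on sellers: €26. (They sum to €39.)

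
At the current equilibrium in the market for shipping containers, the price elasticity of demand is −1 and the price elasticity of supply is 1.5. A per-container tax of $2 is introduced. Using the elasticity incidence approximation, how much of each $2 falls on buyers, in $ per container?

Buyers bear ≈ $1.2 per container.

Incidence ratio: buyers' share ≈ εs / (εs + |εd|) = 1.5 / (1.5 + 1) = 0.6.
So buyers bear ≈ 0.6 × $2 = $1.2; producers bear $0.8.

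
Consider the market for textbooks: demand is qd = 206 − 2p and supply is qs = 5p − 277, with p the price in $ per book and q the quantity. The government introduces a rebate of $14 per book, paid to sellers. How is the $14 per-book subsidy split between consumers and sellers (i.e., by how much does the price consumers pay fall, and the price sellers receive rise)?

Before the subsidy: set 206 − 2p = 5p − 277 → p* = $69, q* = 68.
With a per-unit subsidy paid to sellers, each receives p + 14 per unit sold, so supply becomes qs = 5(p + 14) − 277.
Solving gives q = 88 with consumers paying $59 and sellers receiving $73 (the $14 wedge).
Gain to consumers: $10; to sellers: $4. (They sum to $14.)

Consumers gain $10 per book; sellers gain $4 per book.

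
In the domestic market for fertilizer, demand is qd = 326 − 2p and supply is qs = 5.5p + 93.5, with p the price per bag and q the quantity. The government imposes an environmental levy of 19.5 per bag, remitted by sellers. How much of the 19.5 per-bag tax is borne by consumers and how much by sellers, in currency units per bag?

Consumers bear 14.3 per bag; sellers bear 5.2 per bag.

Without the tax, 326 − 2p = 5.5p + 93.5 gives 7.5p = 232.5, so p* = 31 and q* = 264.
With the tax collected from sellers, supply shifts: qs = 5.5(p − 19.5) + 93.5.
New equilibrium: consumers pay 45.3, sellers receive 25.8, q = 235.4. (Wedge: pb − ps = 19.5.)
Burden on consumers: 14.3; on sellers: 5.2. (They sum to 19.5.)
The less price-elastic side of the market bears the larger share of a per-unit tax.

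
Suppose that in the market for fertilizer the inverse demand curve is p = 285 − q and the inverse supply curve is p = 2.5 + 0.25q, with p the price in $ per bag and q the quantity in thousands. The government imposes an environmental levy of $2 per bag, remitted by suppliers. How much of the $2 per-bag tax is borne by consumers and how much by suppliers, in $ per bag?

Rewrite in direct form: qd = 285 − p and qs = 4p − 10.
Before the tax: set 285 − p = 4p − 10 → p* = $59, q* = 226.
With the tax collected from suppliers, supply shifts: qs = 4(p − 2) − 10.
New equilibrium: consumers pay $60.6, suppliers receive $58.6, q = 224.4. (Wedge: pb − ps = 2.)
Burden on consumers: $1.6; on suppliers: $0.4. (They sum to $2.)
The less price-elastic side of the market bears the larger share of a per-unit tax.

Consumers bear $1.6 per bag; suppliers bear $0.4 per bag.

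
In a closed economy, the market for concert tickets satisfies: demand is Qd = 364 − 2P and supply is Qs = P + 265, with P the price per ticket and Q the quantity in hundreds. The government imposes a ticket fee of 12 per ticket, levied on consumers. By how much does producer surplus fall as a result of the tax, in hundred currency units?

Without the tax, 364 − 2P = P + 265 gives 3P = 99, so P* = 33 and Q* = 298.
With the tax collected from consumers, demand (in seller-price terms) shifts: Qd = 364 − 2(P + 12).
Solving gives Q = 290 with consumers paying 37 and suppliers receiving 25 (the 12 wedge).
ΔPS is the trapezoid between Q = 290 and Q = 298 of height 8: ½ · (298 + 290) · 8 = 2352.

Producer surplus falls by 2352 hundred.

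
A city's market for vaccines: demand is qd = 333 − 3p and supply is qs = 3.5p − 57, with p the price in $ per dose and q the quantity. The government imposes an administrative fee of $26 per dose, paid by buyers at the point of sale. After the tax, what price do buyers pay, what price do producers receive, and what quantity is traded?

Without the tax, 333 − 3p = 3.5p − 57 gives 6.5p = 390, so p* = $60 and q* = 153.
With the tax collected from buyers, demand (in seller-price terms) shifts: qd = 333 − 3(p + 26).
New equilibrium: buyers pay $74, producers receive $48, q = 111. (Wedge: pb − ps = 26.)

Buyers pay $74; producers receive $48; quantity = 111.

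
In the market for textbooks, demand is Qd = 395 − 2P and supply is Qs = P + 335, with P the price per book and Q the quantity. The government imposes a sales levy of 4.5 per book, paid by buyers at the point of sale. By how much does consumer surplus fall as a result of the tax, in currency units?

Consumer surplus falls by 530.25.

Without the tax, 395 − 2P = P + 335 gives 3P = 60, so P* = 20 and Q* = 355.
With the tax collected from buyers, demand (in seller-price terms) shifts: Qd = 395 − 2(P + 4.5).
New equilibrium: buyers pay 21.5, suppliers receive 17, Q = 352. (Wedge: Pb − Ps = 4.5.)
ΔCS is the trapezoid between Q = 352 and Q = 355 of height 1.5: ½ · (355 + 352) · 1.5 = 530.25.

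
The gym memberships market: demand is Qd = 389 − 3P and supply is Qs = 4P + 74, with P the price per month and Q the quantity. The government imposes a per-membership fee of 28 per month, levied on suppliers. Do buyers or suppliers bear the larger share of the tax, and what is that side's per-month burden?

Buyers bear the larger share: 16 per month.

Without the tax, 389 − 3P = 4P + 74 gives 7P = 315, so P* = 45 and Q* = 254.
With the tax collected from suppliers, supply shifts: Qs = 4(P − 28) + 74.
Solving gives Q = 206 with buyers paying 61 and suppliers receiving 33 (the 28 wedge).
Per-month burden: buyers 16, suppliers 12.
Buyers take the larger share because demand is less price-elastic here (demand slope 3 vs supply slope 4).
The less price-elastic side of the market bears the larger share of a per-unit tax.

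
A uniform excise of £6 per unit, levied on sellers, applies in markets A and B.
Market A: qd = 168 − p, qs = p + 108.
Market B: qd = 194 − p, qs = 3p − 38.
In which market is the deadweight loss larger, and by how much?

Market A: pre-tax p* = £30, q* = 138; post-tax q = 135; deadweight loss = £9.
Market B: pre-tax p* = £58, q* = 136; post-tax q = 131.5; deadweight loss = £13.5.
Difference: £9 vs £13.5 → market B is larger by £4.5.

Market B, by £4.5.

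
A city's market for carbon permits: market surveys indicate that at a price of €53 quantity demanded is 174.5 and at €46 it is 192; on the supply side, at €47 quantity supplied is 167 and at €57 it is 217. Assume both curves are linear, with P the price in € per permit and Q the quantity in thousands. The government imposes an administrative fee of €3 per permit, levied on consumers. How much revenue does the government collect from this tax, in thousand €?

Tax revenue = €531 thousand.

Demand slope: (192 − 174.5)/(46 − 53) = -2.5, so Qd = 307 − 2.5P.
Supply slope: (217 − 167)/(57 − 47) = 5, so Qs = 5P − 68.
Without the tax, 307 − 2.5P = 5P − 68 gives 7.5P = 375, so P* = €50 and Q* = 182.
With the tax collected from consumers, demand (in seller-price terms) shifts: Qd = 307 − 2.5(P + 3).
Solving gives Q = 177 with consumers paying €52 and producers receiving €49 (the €3 wedge).
Revenue = t · Q = 3 · 177 = €531.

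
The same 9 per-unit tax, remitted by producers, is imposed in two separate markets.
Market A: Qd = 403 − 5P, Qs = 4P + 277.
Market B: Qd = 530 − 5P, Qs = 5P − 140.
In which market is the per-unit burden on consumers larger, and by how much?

Market A: pre-tax P* = 14, Q* = 333; post-tax Q = 313; per-unit burden on consumers = 4.
Market B: pre-tax P* = 67, Q* = 195; post-tax Q = 172.5; per-unit burden on consumers = 4.5.
Difference: 4 vs 4.5 → market B is larger by 0.5.

Market B, by 0.5.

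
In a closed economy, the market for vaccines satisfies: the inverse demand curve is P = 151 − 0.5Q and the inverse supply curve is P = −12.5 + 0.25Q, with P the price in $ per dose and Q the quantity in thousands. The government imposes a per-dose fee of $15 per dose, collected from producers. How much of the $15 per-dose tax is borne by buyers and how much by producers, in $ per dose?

Inverting to Q(P) form: Qd = 302 − 2P; Qs = 4P + 50.
Without the tax, 302 − 2P = 4P + 50 gives 6P = 252, so P* = $42 and Q* = 218.
With the tax collected from producers, supply shifts: Qs = 4(P − 15) + 50.
New equilibrium: buyers pay $52, producers receive $37, Q = 198. (Wedge: Pb − Ps = 15.)
Burden on buyers: $10; on producers: $5. (They sum to $15.)
The less price-elastic side of the market bears the larger share of a per-unit tax.

Buyers bear $10 per dose; producers bear $5 per dose.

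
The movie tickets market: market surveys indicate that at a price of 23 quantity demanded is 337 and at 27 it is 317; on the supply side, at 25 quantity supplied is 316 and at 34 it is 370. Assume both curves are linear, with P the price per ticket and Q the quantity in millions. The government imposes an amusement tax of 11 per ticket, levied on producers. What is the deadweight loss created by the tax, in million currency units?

Demand slope: (317 − 337)/(27 − 23) = -5, so Qd = 452 − 5P.
Supply slope: (370 − 316)/(34 − 25) = 6, so Qs = 6P + 166.
Before the tax: set 452 − 5P = 6P + 166 → P* = 26, Q* = 322.
With the tax collected from producers, supply shifts: Qs = 6(P − 11) + 166.
New equilibrium: buyers pay 32, producers receive 21, Q = 292. (Wedge: Pb − Ps = 11.)
Quantity falls by |ΔQ| = |322 − 292| = 30.
DWL = ½ · t · |ΔQ| = ½ · 11 · 30 = 165.

Deadweight loss = 165 million.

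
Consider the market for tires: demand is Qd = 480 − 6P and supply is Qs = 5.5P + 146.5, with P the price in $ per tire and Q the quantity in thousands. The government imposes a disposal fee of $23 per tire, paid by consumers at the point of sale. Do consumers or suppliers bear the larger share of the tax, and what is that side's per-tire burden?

Before the tax: set 480 − 6P = 5.5P + 146.5 → P* = $29, Q* = 306.
With the tax collected from consumers, demand (in seller-price terms) shifts: Qd = 480 − 6(P + 23).
Solving gives Q = 240 with consumers paying $40 and suppliers receiving $17 (the $23 wedge).
Per-tire burden: consumers $11, suppliers $12.
Suppliers take the larger share because supply is less price-elastic here (demand slope 6 vs supply slope 5.5).

Suppliers bear the larger share: $12 per tire.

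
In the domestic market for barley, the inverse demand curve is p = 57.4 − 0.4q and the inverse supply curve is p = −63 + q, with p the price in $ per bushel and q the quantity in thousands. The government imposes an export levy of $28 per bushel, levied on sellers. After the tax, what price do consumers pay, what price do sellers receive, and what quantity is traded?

Inverting to q(p) form: qd = 143.5 − 2.5p; qs = p + 63.
Without the tax, 143.5 − 2.5p = p + 63 gives 3.5p = 80.5, so p* = $23 and q* = 86.
With the tax collected from sellers, supply shifts: qs = (p − 28) + 63.
New equilibrium: consumers pay $31, sellers receive $3, q = 66. (Wedge: pb − ps = 28.)

Consumers pay $31; sellers receive $3; quantity = 66.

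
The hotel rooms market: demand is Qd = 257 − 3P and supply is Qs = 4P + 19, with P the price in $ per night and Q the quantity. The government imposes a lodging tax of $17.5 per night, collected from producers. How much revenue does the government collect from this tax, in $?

Tax revenue = $2187.5.

Before the tax: set 257 − 3P = 4P + 19 → P* = $34, Q* = 155.
With the tax collected from producers, supply shifts: Qs = 4(P − 17.5) + 19.
Solving gives Q = 125 with buyers paying $44 and producers receiving $26.5 (the $17.5 wedge).
Revenue = t · Q = 17.5 · 125 = $2187.5.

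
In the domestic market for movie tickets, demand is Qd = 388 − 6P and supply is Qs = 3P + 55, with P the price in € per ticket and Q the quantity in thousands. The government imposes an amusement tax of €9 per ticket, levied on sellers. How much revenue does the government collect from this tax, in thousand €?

Without the tax, 388 − 6P = 3P + 55 gives 9P = 333, so P* = €37 and Q* = 166.
With the tax collected from sellers, supply shifts: Qs = 3(P − 9) + 55.
Solving gives Q = 148 with consumers paying €40 and sellers receiving €31 (the €9 wedge).
Revenue = t · Q = 9 · 148 = €1332.

Tax revenue = €1332 thousand.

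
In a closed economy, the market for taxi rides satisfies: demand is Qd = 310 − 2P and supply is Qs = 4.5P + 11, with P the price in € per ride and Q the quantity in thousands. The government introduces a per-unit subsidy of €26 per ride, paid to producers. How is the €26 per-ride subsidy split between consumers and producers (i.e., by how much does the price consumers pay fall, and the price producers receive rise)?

Consumers gain €18 per ride; producers gain €8 per ride.

Without the subsidy, 310 − 2P = 4.5P + 11 gives 6.5P = 299, so P* = €46 and Q* = 218.
With a per-unit subsidy paid to producers, each receives P + 26 per unit sold, so supply becomes Qs = 4.5(P + 26) + 11.
Solving gives Q = 254 with consumers paying €28 and producers receiving €54 (the €26 wedge).
Gain to consumers: €18; to producers: €8. (They sum to €26.)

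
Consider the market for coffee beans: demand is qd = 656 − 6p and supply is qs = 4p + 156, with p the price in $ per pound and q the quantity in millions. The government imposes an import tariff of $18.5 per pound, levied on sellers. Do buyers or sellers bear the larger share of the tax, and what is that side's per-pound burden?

Before the tax: set 656 − 6p = 4p + 156 → p* = $50, q* = 356.
With the tax collected from sellers, supply shifts: qs = 4(p − 18.5) + 156.
Solving gives q = 311.6 with buyers paying $57.4 and sellers receiving $38.9 (the $18.5 wedge).
Per-pound burden: buyers $7.4, sellers $11.1.
Sellers take the larger share because supply is less price-elastic here (demand slope 6 vs supply slope 4).

Sellers bear the larger share: $11.1 per pound.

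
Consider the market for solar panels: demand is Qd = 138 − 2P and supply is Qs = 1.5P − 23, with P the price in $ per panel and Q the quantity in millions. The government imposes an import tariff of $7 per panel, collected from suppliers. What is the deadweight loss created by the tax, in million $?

Deadweight loss = $21 million.

Without the tax, 138 − 2P = 1.5P − 23 gives 3.5P = 161, so P* = $46 and Q* = 46.
With the tax collected from suppliers, supply shifts: Qs = 1.5(P − 7) − 23.
Solving gives Q = 40 with buyers paying $49 and suppliers receiving $42 (the $7 wedge).
Quantity falls by |ΔQ| = |46 − 40| = 6.
DWL = ½ · t · |ΔQ| = ½ · 7 · 6 = $21.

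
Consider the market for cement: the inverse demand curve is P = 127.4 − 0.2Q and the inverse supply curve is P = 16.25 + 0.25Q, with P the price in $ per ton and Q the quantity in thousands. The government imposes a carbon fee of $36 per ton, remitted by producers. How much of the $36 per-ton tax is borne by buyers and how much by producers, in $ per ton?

Inverting to Q(P) form: Qd = 637 − 5P; Qs = 4P − 65.
Without the tax, 637 − 5P = 4P − 65 gives 9P = 702, so P* = $78 and Q* = 247.
With the tax collected from producers, supply shifts: Qs = 4(P − 36) − 65.
New equilibrium: buyers pay $94, producers receive $58, Q = 167. (Wedge: Pb − Ps = 36.)
Burden on buyers: $16; on producers: $20. (They sum to $36.)

Buyers bear $16 per ton; producers bear $20 per ton.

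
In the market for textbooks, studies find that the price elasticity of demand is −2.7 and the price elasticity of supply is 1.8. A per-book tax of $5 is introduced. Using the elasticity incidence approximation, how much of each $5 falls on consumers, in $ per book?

Consumers bear ≈ $2 per book.

Incidence ratio: consumers' share ≈ εs / (εs + |εd|) = 1.8 / (1.8 + 2.7) = 0.4.
So consumers bear ≈ 0.4 × $5 = $2; suppliers bear $3.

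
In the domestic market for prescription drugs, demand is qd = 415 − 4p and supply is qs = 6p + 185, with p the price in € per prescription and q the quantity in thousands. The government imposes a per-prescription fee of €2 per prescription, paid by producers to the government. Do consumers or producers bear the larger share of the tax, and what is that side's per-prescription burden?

Before the tax: set 415 − 4p = 6p + 185 → p* = €23, q* = 323.
With the tax collected from producers, supply shifts: qs = 6(p − 2) + 185.
New equilibrium: consumers pay €24.2, producers receive €22.2, q = 318.2. (Wedge: pb − ps = 2.)
Per-prescription burden: consumers €1.2, producers €0.8.
Consumers take the larger share because demand is less price-elastic here (demand slope 4 vs supply slope 6).

Consumers bear the larger share: €1.2 per prescription.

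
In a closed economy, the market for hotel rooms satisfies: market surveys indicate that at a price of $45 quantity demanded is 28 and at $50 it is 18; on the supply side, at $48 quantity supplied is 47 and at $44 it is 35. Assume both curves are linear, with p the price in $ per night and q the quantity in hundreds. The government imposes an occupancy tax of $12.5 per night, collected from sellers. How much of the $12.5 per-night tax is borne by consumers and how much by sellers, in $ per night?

Consumers bear $7.5 per night; sellers bear $5 per night.

Demand slope: (18 − 28)/(50 − 45) = -2, so qd = 118 − 2p.
Supply slope: (35 − 47)/(44 − 48) = 3, so qs = 3p − 97.
Without the tax, 118 − 2p = 3p − 97 gives 5p = 215, so p* = $43 and q* = 32.
With the tax collected from sellers, supply shifts: qs = 3(p − 12.5) − 97.
Solving gives q = 17 with consumers paying $50.5 and sellers receiving $38 (the $12.5 wedge).
Burden on consumers: $7.5; on sellers: $5. (They sum to $12.5.)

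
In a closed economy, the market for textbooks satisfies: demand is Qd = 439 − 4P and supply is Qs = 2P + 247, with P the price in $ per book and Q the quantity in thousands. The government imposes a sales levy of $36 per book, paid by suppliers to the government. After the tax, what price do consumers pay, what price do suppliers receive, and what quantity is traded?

Before the tax: set 439 − 4P = 2P + 247 → P* = $32, Q* = 311.
With the tax collected from suppliers, supply shifts: Qs = 2(P − 36) + 247.
Solving gives Q = 263 with consumers paying $44 and suppliers receiving $8 (the $36 wedge).
The less price-elastic side of the market bears the larger share of a per-unit tax.

Consumers pay $44; suppliers receive $8; quantity = 263.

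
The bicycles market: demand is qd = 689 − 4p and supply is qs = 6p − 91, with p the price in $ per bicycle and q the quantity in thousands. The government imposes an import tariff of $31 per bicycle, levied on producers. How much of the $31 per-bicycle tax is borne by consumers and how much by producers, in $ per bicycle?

Before the tax: set 689 − 4p = 6p − 91 → p* = $78, q* = 377.
With the tax collected from producers, supply shifts: qs = 6(p − 31) − 91.
Solving gives q = 302.6 with consumers paying $96.6 and producers receiving $65.6 (the $31 wedge).
Burden on consumers: $18.6; on producers: $12.4. (They sum to $31.)

Consumers bear $18.6 per bicycle; producers bear $12.4 per bicycle.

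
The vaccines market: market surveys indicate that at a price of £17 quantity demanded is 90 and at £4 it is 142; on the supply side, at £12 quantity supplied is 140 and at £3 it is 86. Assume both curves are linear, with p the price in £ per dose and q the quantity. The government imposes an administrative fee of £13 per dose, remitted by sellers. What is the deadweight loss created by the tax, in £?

Demand slope: (142 − 90)/(4 − 17) = -4, so qd = 158 − 4p.
Supply slope: (86 − 140)/(3 − 12) = 6, so qs = 6p + 68.
Without the tax, 158 − 4p = 6p + 68 gives 10p = 90, so p* = £9 and q* = 122.
With the tax collected from sellers, supply shifts: qs = 6(p − 13) + 68.
New equilibrium: consumers pay £16.8, sellers receive £3.8, q = 90.8. (Wedge: pb − ps = 13.)
Quantity falls by |ΔQ| = |122 − 90.8| = 31.2.
DWL = ½ · t · |ΔQ| = ½ · 13 · 31.2 = £202.8.

Deadweight loss = £202.8.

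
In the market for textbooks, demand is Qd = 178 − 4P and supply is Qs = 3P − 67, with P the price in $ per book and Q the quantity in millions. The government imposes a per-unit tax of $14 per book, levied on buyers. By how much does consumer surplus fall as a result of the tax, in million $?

Without the tax, 178 − 4P = 3P − 67 gives 7P = 245, so P* = $35 and Q* = 38.
With the tax collected from buyers, demand (in seller-price terms) shifts: Qd = 178 − 4(P + 14).
Solving gives Q = 14 with buyers paying $41 and producers receiving $27 (the $14 wedge).
ΔCS is the trapezoid between Q = 14 and Q = 38 of height $6: ½ · (38 + 14) · 6 = $156.

Consumer surplus falls by $156 million.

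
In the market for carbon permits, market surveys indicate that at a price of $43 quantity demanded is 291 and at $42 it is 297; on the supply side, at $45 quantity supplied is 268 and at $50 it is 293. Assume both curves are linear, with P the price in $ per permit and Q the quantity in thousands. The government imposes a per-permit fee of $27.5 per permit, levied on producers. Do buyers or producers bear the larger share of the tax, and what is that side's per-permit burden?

Producers bear the larger share: $15 per permit.

Demand slope: (297 − 291)/(42 − 43) = -6, so Qd = 549 − 6P.
Supply slope: (293 − 268)/(50 − 45) = 5, so Qs = 5P + 43.
Without the tax, 549 − 6P = 5P + 43 gives 11P = 506, so P* = $46 and Q* = 273.
With the tax collected from producers, supply shifts: Qs = 5(P − 27.5) + 43.
Solving gives Q = 198 with buyers paying $58.5 and producers receiving $31 (the $27.5 wedge).
Per-permit burden: buyers $12.5, producers $15.
Producers take the larger share because supply is less price-elastic here (demand slope 6 vs supply slope 5).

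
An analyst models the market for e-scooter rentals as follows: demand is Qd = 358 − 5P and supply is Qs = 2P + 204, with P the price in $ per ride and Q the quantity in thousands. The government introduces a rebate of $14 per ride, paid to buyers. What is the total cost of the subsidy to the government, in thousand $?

Without the subsidy, 358 − 5P = 2P + 204 gives 7P = 154, so P* = $22 and Q* = 248.
With a per-unit subsidy paid to buyers, each effectively pays P − 14, so demand becomes Qd = 358 − 5(P − 14).
New equilibrium: buyers pay $18, producers receive $32, Q = 268. (Wedge: Pb − Ps = −14.)
Outlay = t · Q = 14 · 268 = $3752.

Government outlay = $3752 thousand.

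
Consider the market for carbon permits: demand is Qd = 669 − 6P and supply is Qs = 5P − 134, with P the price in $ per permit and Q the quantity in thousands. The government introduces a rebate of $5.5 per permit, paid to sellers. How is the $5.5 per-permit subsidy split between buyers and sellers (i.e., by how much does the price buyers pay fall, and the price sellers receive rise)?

Buyers gain $2.5 per permit; sellers gain $3 per permit.

Before the subsidy: set 669 − 6P = 5P − 134 → P* = $73, Q* = 231.
With a per-unit subsidy paid to sellers, each receives P + 5.5 per unit sold, so supply becomes Qs = 5(P + 5.5) − 134.
New equilibrium: buyers pay $70.5, sellers receive $76, Q = 246. (Wedge: Pb − Ps = −5.5.)
Gain to buyers: $2.5; to sellers: $3. (They sum to $5.5.)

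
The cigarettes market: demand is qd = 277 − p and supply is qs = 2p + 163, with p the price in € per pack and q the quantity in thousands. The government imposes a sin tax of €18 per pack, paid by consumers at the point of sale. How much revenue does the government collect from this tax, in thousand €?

Before the tax: set 277 − p = 2p + 163 → p* = €38, q* = 239.
With the tax collected from consumers, demand (in seller-price terms) shifts: qd = 277 − (p + 18).
Solving gives q = 227 with consumers paying €50 and sellers receiving €32 (the €18 wedge).
Revenue = t · Q = 18 · 227 = €4086.

Tax revenue = €4086 thousand.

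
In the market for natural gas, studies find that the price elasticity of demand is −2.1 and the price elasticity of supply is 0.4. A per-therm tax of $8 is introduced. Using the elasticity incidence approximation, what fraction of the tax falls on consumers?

Incidence ratio: consumers' share ≈ εs / (εs + |εd|) = 0.4 / (0.4 + 2.1) = 0.16.
Supply is the less elastic side, so consumers bear the smaller share.

Consumers' share ≈ 0.16.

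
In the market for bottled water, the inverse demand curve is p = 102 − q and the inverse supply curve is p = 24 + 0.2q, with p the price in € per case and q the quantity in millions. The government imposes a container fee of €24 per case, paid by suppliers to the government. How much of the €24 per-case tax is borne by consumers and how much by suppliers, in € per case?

Consumers bear €20 per case; suppliers bear €4 per case.

Inverting to q(p) form: qd = 102 − p; qs = 5p − 120.
Before the tax: set 102 − p = 5p − 120 → p* = €37, q* = 65.
With the tax collected from suppliers, supply shifts: qs = 5(p − 24) − 120.
New equilibrium: consumers pay €57, suppliers receive €33, q = 45. (Wedge: pb − ps = 24.)
Burden on consumers: €20; on suppliers: €4. (They sum to €24.)
The less price-elastic side of the market bears the larger share of a per-unit tax.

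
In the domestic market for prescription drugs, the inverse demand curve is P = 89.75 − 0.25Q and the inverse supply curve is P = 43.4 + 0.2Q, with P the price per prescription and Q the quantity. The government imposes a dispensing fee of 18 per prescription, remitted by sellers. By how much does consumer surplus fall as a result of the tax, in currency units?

Consumer surplus falls by 830.

Inverting to Q(P) form: Qd = 359 − 4P; Qs = 5P − 217.
Before the tax: set 359 − 4P = 5P − 217 → P* = 64, Q* = 103.
With the tax collected from sellers, supply shifts: Qs = 5(P − 18) − 217.
Solving gives Q = 63 with buyers paying 74 and sellers receiving 56 (the 18 wedge).
ΔCS is the trapezoid between Q = 63 and Q = 103 of height 10: ½ · (103 + 63) · 10 = 830.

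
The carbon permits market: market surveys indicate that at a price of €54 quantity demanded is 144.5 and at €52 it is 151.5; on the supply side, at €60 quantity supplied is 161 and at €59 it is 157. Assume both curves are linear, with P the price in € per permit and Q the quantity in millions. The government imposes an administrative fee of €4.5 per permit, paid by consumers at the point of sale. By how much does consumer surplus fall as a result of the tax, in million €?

Demand slope: (151.5 − 144.5)/(52 − 54) = -3.5, so Qd = 333.5 − 3.5P.
Supply slope: (157 − 161)/(59 − 60) = 4, so Qs = 4P − 79.
Without the tax, 333.5 − 3.5P = 4P − 79 gives 7.5P = 412.5, so P* = €55 and Q* = 141.
With the tax collected from consumers, demand (in seller-price terms) shifts: Qd = 333.5 − 3.5(P + 4.5).
Solving gives Q = 132.6 with consumers paying €57.4 and sellers receiving €52.9 (the €4.5 wedge).
ΔCS is the trapezoid between Q = 132.6 and Q = 141 of height €2.4: ½ · (141 + 132.6) · 2.4 = €328.32.

Consumer surplus falls by €328.32 million.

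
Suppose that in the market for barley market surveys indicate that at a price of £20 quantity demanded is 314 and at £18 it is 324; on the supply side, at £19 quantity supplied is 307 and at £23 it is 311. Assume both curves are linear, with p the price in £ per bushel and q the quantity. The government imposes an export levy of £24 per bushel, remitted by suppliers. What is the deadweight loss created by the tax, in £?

Demand slope: (324 − 314)/(18 − 20) = -5, so qd = 414 − 5p.
Supply slope: (311 − 307)/(23 − 19) = 1, so qs = p + 288.
Before the tax: set 414 − 5p = p + 288 → p* = £21, q* = 309.
With the tax collected from suppliers, supply shifts: qs = (p − 24) + 288.
New equilibrium: buyers pay £25, suppliers receive £1, q = 289. (Wedge: pb − ps = 24.)
Quantity falls by |ΔQ| = |309 − 289| = 20.
DWL = ½ · t · |ΔQ| = ½ · 24 · 20 = £240.

Deadweight loss = £240.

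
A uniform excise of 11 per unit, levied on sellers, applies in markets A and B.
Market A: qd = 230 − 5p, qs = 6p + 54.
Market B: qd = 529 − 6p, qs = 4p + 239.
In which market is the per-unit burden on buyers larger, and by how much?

Market A: pre-tax p* = 16, q* = 150; post-tax q = 120; per-unit burden on buyers = 6.
Market B: pre-tax p* = 29, q* = 355; post-tax q = 328.6; per-unit burden on buyers = 4.4.
Difference: 6 vs 4.4 → market A is larger by 1.6.

Market A, by 1.6.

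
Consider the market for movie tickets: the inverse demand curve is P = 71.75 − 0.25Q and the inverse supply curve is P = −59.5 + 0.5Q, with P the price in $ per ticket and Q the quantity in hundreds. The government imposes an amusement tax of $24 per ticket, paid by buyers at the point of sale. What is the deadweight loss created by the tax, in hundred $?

Deadweight loss = $384 hundred.

Inverting to Q(P) form: Qd = 287 − 4P; Qs = 2P + 119.
Without the tax, 287 − 4P = 2P + 119 gives 6P = 168, so P* = $28 and Q* = 175.
With the tax collected from buyers, demand (in seller-price terms) shifts: Qd = 287 − 4(P + 24).
Solving gives Q = 143 with buyers paying $36 and sellers receiving $12 (the $24 wedge).
Quantity falls by |ΔQ| = |175 − 143| = 32.
DWL = ½ · t · |ΔQ| = ½ · 24 · 32 = $384.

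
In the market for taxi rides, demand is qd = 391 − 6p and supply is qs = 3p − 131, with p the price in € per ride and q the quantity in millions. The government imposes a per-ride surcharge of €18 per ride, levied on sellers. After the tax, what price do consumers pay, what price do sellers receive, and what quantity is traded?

Before the tax: set 391 − 6p = 3p − 131 → p* = €58, q* = 43.
With the tax collected from sellers, supply shifts: qs = 3(p − 18) − 131.
New equilibrium: consumers pay €64, sellers receive €46, q = 7. (Wedge: pb − ps = 18.)
The less price-elastic side of the market bears the larger share of a per-unit tax.

Consumers pay €64; sellers receive €46; quantity = 7.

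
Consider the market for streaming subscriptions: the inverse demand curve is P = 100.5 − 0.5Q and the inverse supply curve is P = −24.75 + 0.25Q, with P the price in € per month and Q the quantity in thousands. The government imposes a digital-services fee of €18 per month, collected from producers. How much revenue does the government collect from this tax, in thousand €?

Tax revenue = €2574 thousand.

Rewrite in direct form: Qd = 201 − 2P and Qs = 4P + 99.
Without the tax, 201 − 2P = 4P + 99 gives 6P = 102, so P* = €17 and Q* = 167.
With the tax collected from producers, supply shifts: Qs = 4(P − 18) + 99.
Solving gives Q = 143 with consumers paying €29 and producers receiving €11 (the €18 wedge).
Revenue = t · Q = 18 · 143 = €2574.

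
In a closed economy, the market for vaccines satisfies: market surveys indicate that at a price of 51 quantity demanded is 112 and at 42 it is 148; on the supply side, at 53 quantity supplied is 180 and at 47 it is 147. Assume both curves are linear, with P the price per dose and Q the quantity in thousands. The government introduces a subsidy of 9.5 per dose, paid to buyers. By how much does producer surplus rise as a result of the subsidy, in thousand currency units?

Demand slope: (148 − 112)/(42 − 51) = -4, so Qd = 316 − 4P.
Supply slope: (147 − 180)/(47 − 53) = 5.5, so Qs = 5.5P − 111.5.
Without the subsidy, 316 − 4P = 5.5P − 111.5 gives 9.5P = 427.5, so P* = 45 and Q* = 136.
With a per-unit subsidy paid to buyers, each effectively pays P − 9.5, so demand becomes Qd = 316 − 4(P − 9.5).
Solving gives Q = 158 with buyers paying 39.5 and sellers receiving 49 (the 9.5 wedge).
ΔPS is the trapezoid between Q = 158 and Q = 136 of height 4: ½ · (136 + 158) · 4 = 588.

Producer surplus rises by 588 thousand.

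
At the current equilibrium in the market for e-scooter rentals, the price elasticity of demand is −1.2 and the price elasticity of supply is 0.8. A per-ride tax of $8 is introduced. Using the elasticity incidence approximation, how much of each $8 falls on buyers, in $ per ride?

Buyers bear ≈ $3.2 per ride.

Incidence ratio: buyers' share ≈ εs / (εs + |εd|) = 0.8 / (0.8 + 1.2) = 0.4.
So buyers bear ≈ 0.4 × $8 = $3.2; suppliers bear $4.8.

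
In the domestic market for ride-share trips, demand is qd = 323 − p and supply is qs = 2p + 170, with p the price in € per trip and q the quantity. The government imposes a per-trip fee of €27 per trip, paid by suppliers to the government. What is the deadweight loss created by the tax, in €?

Deadweight loss = €243.

Before the tax: set 323 − p = 2p + 170 → p* = €51, q* = 272.
With the tax collected from suppliers, supply shifts: qs = 2(p − 27) + 170.
New equilibrium: consumers pay €69, suppliers receive €42, q = 254. (Wedge: pb − ps = 27.)
Quantity falls by |ΔQ| = |272 − 254| = 18.
DWL = ½ · t · |ΔQ| = ½ · 27 · 18 = €243.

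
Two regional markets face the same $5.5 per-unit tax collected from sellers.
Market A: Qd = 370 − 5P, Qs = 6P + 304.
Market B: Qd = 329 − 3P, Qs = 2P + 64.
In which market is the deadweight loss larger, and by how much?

Market A: pre-tax P* = $6, Q* = 340; post-tax Q = 325; deadweight loss = $41.25.
Market B: pre-tax P* = $53, Q* = 170; post-tax Q = 163.4; deadweight loss = $18.15.
Difference: $41.25 vs $18.15 → market A is larger by $23.1.

Market A, by $23.1.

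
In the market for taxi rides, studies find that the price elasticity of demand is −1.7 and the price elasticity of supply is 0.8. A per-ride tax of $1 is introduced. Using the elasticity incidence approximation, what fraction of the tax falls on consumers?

Incidence ratio: consumers' share ≈ εs / (εs + |εd|) = 0.8 / (0.8 + 1.7) = 0.32.
Supply is the less elastic side, so consumers bear the smaller share.

Consumers' share ≈ 0.32.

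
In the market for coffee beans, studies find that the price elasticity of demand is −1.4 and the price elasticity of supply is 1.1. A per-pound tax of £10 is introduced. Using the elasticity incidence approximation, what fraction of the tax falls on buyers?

Buyers' share ≈ 0.44.

Incidence ratio: buyers' share ≈ εs / (εs + |εd|) = 1.1 / (1.1 + 1.4) = 0.44.
Supply is the less elastic side, so buyers bear the smaller share.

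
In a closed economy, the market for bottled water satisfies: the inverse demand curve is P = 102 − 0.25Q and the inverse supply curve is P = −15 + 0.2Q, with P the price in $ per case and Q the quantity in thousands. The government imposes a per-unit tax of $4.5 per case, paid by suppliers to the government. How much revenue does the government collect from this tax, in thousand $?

Tax revenue = $1125 thousand.

Rewrite in direct form: Qd = 408 − 4P and Qs = 5P + 75.
Without the tax, 408 − 4P = 5P + 75 gives 9P = 333, so P* = $37 and Q* = 260.
With the tax collected from suppliers, supply shifts: Qs = 5(P − 4.5) + 75.
New equilibrium: buyers pay $39.5, suppliers receive $35, Q = 250. (Wedge: Pb − Ps = 4.5.)
Revenue = t · Q = 4.5 · 250 = $1125.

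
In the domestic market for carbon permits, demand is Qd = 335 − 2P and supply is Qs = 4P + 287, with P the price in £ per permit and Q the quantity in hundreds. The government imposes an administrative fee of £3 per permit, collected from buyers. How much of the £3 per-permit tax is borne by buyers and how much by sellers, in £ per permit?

Before the tax: set 335 − 2P = 4P + 287 → P* = £8, Q* = 319.
With the tax collected from buyers, demand (in seller-price terms) shifts: Qd = 335 − 2(P + 3).
Solving gives Q = 315 with buyers paying £10 and sellers receiving £7 (the £3 wedge).
Burden on buyers: £2; on sellers: £1. (They sum to £3.)

Buyers bear £2 per permit; sellers bear £1 per permit.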